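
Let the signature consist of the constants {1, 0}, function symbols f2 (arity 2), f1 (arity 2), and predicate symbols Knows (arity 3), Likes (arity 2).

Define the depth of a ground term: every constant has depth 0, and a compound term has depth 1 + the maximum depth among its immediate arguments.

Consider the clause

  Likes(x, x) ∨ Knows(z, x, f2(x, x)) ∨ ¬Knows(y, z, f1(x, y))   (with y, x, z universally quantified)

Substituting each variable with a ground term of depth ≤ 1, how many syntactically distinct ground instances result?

1000

Ground terms of depth ≤ 1:
  If N_k denotes the number of depth-≤k ground terms, the 2 constants give N_0 = 2, and each function symbol of arity r contributes N_{k-1}^r new terms at level k: N_k = 2 + N_{k-1}^2 + N_{k-1}^2.
  N_0 = 2
  N_1 = 2 + 2^2 + 2^2 = 10
So there are 10 ground terms available for substitution.
The clause has 3 distinct variables (y, x, z), each appearing in the body. In the free term algebra distinct substitutions yield syntactically distinct ground instances.
Number of ground instances = 10^3 = 1000.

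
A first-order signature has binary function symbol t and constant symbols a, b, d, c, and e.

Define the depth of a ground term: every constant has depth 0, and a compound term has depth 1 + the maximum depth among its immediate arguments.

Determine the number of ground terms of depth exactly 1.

25

If N_k denotes the number of depth-≤k ground terms, the 5 constants give N_0 = 5, and each function symbol of arity r contributes N_{k-1}^r new terms at level k: N_k = 5 + N_{k-1}^2.
N_0 = 5
N_1 = 5 + 5^2 = 30
Terms of depth exactly 1: N_1 − N_0 = 30 − 5 = 25.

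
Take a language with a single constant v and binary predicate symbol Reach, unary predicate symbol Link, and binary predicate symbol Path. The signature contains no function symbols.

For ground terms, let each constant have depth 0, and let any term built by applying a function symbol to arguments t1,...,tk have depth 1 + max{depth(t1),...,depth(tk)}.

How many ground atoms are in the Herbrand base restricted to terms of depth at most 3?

3

First count ground terms of depth ≤ 3.
With no function symbols every ground term is a constant, so there is exactly 1 ground term at every depth bound.
N_0 = 1
N_1 = 1
N_2 = 1
N_3 = 1
So |H| = 1.
A ground atom is a predicate applied to a tuple of terms from H, so the count is the sum over predicates of |H|^arity:
  Reach: 1^2 = 1;  Link: 1;  Path: 1^2 = 1
Total ground atoms: 1 + 1 + 1 = 3.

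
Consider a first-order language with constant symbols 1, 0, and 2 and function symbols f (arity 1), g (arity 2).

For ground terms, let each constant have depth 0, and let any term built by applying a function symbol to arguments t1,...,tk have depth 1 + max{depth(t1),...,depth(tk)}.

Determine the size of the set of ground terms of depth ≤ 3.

Let N_k = |{terms of depth ≤ k}|. Then N_0 = 3 and N_k = 3 + N_{k-1} + N_{k-1}^2 for k ≥ 1 (one summand per function symbol, arity giving the exponent).
N_0 = 3
N_1 = 3 + 3 + 3^2 = 15
N_2 = 3 + 15 + 15^2 = 243
N_3 = 3 + 243 + 243^2 = 59295

59295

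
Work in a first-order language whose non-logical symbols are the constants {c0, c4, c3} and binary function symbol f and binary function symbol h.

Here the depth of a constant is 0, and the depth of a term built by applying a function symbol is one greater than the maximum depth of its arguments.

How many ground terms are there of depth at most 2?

885

Let N_k count ground terms of depth at most k. Each non-constant term of depth ≤ k is some function symbol applied to depth-≤(k−1) arguments, giving N_k = 3 + N_{k-1}^2 + N_{k-1}^2.
N_0 = 3
N_1 = 3 + 3^2 + 3^2 = 21
N_2 = 3 + 21^2 + 21^2 = 885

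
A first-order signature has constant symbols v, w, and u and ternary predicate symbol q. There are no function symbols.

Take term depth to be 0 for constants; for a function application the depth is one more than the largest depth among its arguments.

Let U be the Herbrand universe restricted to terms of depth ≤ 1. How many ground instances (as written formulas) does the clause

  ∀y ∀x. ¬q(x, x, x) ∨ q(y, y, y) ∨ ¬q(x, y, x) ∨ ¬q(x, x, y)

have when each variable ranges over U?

9

Ground terms of depth ≤ 1:
  With no function symbols every ground term is a constant, so there are exactly 3 ground terms at every depth bound.
  N_0 = 3
  N_1 = 3
  Explicitly: v, w, u.
So there are 3 ground terms available for substitution.
Each of y, x ranges independently over the available ground terms, and distinct assignments produce distinct instances.
Number of ground instances = 3^2 = 9.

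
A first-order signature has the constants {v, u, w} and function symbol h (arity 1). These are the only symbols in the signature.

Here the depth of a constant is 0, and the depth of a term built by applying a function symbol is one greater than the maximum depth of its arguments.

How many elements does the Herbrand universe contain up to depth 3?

12

Let N_k count ground terms of depth at most k. Each non-constant term of depth ≤ k is some function symbol applied to depth-≤(k−1) arguments, giving N_k = 3 + N_{k-1}.
N_0 = 3
N_1 = 3 + 3 = 6
N_2 = 3 + 6 = 9
N_3 = 3 + 9 = 12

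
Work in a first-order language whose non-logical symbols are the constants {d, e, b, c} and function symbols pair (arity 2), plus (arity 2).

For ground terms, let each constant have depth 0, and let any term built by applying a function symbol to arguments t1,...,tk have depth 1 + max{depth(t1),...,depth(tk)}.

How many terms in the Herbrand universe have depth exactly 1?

32

Let N_k = |{terms of depth ≤ k}|. Then N_0 = 4 and N_k = 4 + N_{k-1}^2 + N_{k-1}^2 for k ≥ 1 (one summand per function symbol, arity giving the exponent).
N_0 = 4
N_1 = 4 + 4^2 + 4^2 = 36
Terms of depth exactly 1: N_1 − N_0 = 36 − 4 = 32.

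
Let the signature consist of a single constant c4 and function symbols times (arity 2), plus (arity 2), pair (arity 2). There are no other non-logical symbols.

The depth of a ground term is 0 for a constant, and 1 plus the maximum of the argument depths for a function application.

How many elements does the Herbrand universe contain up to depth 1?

Let N_k = |{terms of depth ≤ k}|. Then N_0 = 1 and N_k = 1 + N_{k-1}^2 + N_{k-1}^2 + N_{k-1}^2 for k ≥ 1 (one summand per function symbol, arity giving the exponent).
N_0 = 1
N_1 = 1 + 1^2 + 1^2 + 1^2 = 4

4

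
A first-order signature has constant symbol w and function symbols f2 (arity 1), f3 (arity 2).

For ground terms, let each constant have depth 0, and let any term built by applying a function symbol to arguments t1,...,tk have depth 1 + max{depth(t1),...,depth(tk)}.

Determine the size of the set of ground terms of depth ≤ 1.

3

Write N_k for the number of ground terms of depth ≤ k. A term of depth ≤ k is either a constant or a function symbol applied to arguments of depth ≤ k−1, so N_k = 1 + N_{k-1} + N_{k-1}^2.
N_0 = 1
N_1 = 1 + 1 + 1^2 = 3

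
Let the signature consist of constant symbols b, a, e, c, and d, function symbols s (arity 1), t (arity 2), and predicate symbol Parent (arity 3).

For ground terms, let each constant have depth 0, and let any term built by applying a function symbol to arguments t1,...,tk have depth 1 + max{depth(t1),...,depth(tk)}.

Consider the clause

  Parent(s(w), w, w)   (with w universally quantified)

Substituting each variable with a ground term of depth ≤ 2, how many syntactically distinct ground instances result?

Ground terms of depth ≤ 2:
  Count level by level. With function symbols s/1, t/2, the terms of depth ≤ k are the 5 constants together with each function applied to depth-≤(k−1) tuples, so N_k = 5 + N_{k-1} + N_{k-1}^2.
  N_0 = 5
  N_1 = 5 + 5 + 5^2 = 35
  N_2 = 5 + 35 + 35^2 = 1265
So there are 1265 ground terms available for substitution.
The clause has 1 distinct variable (w), which appears in the body. In the free term algebra distinct substitutions yield syntactically distinct ground instances.
Number of ground instances = 1265.

1265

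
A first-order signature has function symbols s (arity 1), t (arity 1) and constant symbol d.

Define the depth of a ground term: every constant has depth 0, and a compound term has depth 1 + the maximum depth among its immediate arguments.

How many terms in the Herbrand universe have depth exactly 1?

2

If N_k denotes the number of depth-≤k ground terms, the 1 constant gives N_0 = 1, and each function symbol of arity r contributes N_{k-1}^r new terms at level k: N_k = 1 + N_{k-1} + N_{k-1}.
N_0 = 1
N_1 = 1 + 1 + 1 = 3
Terms of depth exactly 1: N_1 − N_0 = 3 − 1 = 2.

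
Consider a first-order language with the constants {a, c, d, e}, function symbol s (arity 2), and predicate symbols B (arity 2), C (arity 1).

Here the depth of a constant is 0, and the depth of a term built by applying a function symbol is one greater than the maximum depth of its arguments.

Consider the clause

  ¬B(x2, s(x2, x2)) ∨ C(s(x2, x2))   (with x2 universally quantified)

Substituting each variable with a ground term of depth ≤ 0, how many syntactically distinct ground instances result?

Ground terms of depth ≤ 0:
  Write N_k for the number of ground terms of depth ≤ k. A term of depth ≤ k is either a constant or a function symbol applied to arguments of depth ≤ k−1, so N_k = 4 + N_{k-1}^2.
  N_0 = 4
  Explicitly: a, c, d, e.
So there are 4 ground terms available for substitution.
There is 1 variable to instantiate (x2),  occurring in at least one literal, so different choices give different ground instances.
Number of ground instances = 4.

4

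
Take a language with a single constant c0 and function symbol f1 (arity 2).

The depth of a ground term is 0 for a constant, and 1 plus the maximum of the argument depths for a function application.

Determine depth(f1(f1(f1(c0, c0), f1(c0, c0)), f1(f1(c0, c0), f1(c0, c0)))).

depth(f1(c0, c0)) = 1 + max(0, 0) = 1
depth(f1(f1(c0, c0), f1(c0, c0))) = 1 + max(1, 1) = 2
depth(f1(f1(f1(c0, c0), f1(c0, c0)), f1(f1(c0, c0), f1(c0, c0)))) = 1 + max(2, 2) = 3

3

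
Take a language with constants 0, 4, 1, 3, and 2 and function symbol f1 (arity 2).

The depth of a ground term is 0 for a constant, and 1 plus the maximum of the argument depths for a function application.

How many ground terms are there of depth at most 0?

Let N_k = |{terms of depth ≤ k}|. Then N_0 = 5 and N_k = 5 + N_{k-1}^2 for k ≥ 1 (one summand per function symbol, arity giving the exponent).
N_0 = 5
Explicitly: 0, 4, 1, 3, 2.

5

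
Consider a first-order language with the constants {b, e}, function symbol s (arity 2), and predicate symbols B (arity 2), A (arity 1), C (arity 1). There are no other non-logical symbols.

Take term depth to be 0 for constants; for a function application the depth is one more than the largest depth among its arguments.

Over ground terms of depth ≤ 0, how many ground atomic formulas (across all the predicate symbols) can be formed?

First count ground terms of depth ≤ 0.
Count level by level. With function symbols s/2, the terms of depth ≤ k are the 2 constants together with each function applied to depth-≤(k−1) tuples, so N_k = 2 + N_{k-1}^2.
N_0 = 2
So |H| = 2.
A ground atom is a predicate applied to a tuple of terms from H, so the count is the sum over predicates of |H|^arity:
  B: 2^2 = 4;  A: 2;  C: 2
Total ground atoms: 4 + 2 + 2 = 8.

8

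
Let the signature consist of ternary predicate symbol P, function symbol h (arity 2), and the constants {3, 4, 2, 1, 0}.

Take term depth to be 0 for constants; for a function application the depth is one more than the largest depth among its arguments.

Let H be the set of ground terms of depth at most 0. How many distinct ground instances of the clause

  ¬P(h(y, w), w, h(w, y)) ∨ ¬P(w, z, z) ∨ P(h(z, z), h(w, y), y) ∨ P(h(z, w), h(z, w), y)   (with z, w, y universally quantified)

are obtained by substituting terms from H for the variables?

Ground terms of depth ≤ 0:
  Let N_k count ground terms of depth at most k. Each non-constant term of depth ≤ k is some function symbol applied to depth-≤(k−1) arguments, giving N_k = 5 + N_{k-1}^2.
  N_0 = 5
  Explicitly: 3, 4, 2, 1, 0.
So there are 5 ground terms available for substitution.
Each of z, w, y ranges independently over the available ground terms, and distinct assignments produce distinct instances.
Number of ground instances = 5^3 = 125.

125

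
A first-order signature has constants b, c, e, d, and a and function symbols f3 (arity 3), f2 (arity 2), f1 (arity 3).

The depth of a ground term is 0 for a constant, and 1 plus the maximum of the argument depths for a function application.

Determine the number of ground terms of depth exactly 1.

Write N_k for the number of ground terms of depth ≤ k. A term of depth ≤ k is either a constant or a function symbol applied to arguments of depth ≤ k−1, so N_k = 5 + N_{k-1}^3 + N_{k-1}^2 + N_{k-1}^3.
N_0 = 5
N_1 = 5 + 5^3 + 5^2 + 5^3 = 280
Terms of depth exactly 1: N_1 − N_0 = 280 − 5 = 275.

275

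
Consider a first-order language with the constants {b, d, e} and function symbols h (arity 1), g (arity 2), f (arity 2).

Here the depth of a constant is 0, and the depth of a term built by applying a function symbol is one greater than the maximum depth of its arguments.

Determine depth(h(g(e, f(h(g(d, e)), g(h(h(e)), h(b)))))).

depth(g(d, e)) = 1 + max(0, 0) = 1
depth(h(g(d, e))) = 1 + depth(g(d, e)) = 1 + 1 = 2
depth(h(e)) = 1 + depth(e) = 1 + 0 = 1
depth(h(h(e))) = 1 + depth(h(e)) = 1 + 1 = 2
depth(h(b)) = 1 + depth(b) = 1 + 0 = 1
depth(g(h(h(e)), h(b))) = 1 + max(2, 1) = 3
depth(f(h(g(d, e)), g(h(h(e)), h(b)))) = 1 + max(2, 3) = 4
depth(g(e, f(h(g(d, e)), g(h(h(e)), h(b))))) = 1 + max(0, 4) = 5
depth(h(g(e, f(h(g(d, e)), g(h(h(e)), h(b)))))) = 1 + depth(g(e, f(h(g(d, e)), g(h(h(e)), h(b))))) = 1 + 5 = 6

6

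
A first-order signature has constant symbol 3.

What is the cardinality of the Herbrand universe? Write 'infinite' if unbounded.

1

There are no function symbols, so the only ground term is the single constant.
The Herbrand universe is {3}, finite with 1 element.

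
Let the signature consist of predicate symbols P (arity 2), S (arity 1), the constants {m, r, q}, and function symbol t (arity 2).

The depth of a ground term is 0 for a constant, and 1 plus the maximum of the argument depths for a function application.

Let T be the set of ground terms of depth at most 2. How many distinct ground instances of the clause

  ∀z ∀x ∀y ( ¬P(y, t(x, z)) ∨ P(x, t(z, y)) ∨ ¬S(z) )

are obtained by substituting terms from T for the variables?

3176523

Ground terms of depth ≤ 2:
  Write N_k for the number of ground terms of depth ≤ k. A term of depth ≤ k is either a constant or a function symbol applied to arguments of depth ≤ k−1, so N_k = 3 + N_{k-1}^2.
  N_0 = 3
  N_1 = 3 + 3^2 = 12
  N_2 = 3 + 12^2 = 147
So there are 147 ground terms available for substitution.
Each of z, x, y ranges independently over the available ground terms, and distinct assignments produce distinct instances.
Number of ground instances = 147^3 = 3176523.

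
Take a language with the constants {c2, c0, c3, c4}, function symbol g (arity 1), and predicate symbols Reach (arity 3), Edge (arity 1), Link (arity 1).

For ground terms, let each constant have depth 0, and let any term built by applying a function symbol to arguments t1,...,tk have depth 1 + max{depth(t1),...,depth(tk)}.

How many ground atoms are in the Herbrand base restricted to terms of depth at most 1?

528

First count ground terms of depth ≤ 1.
Let N_k count ground terms of depth at most k. Each non-constant term of depth ≤ k is some function symbol applied to depth-≤(k−1) arguments, giving N_k = 4 + N_{k-1}.
N_0 = 4
N_1 = 4 + 4 = 8
Explicitly: c2, c0, c3, c4, g(c2), g(c0), g(c3), g(c4).
So |H| = 8.
A ground atom is a predicate applied to a tuple of terms from H, so the count is the sum over predicates of |H|^arity:
  Reach: 8^3 = 512;  Edge: 8;  Link: 8
Total ground atoms: 512 + 8 + 8 = 528.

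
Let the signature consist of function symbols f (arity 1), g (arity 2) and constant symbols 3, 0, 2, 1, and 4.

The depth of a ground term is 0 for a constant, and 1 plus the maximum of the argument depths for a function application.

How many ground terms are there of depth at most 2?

1265

Write N_k for the number of ground terms of depth ≤ k. A term of depth ≤ k is either a constant or a function symbol applied to arguments of depth ≤ k−1, so N_k = 5 + N_{k-1} + N_{k-1}^2.
N_0 = 5
N_1 = 5 + 5 + 5^2 = 35
N_2 = 5 + 35 + 35^2 = 1265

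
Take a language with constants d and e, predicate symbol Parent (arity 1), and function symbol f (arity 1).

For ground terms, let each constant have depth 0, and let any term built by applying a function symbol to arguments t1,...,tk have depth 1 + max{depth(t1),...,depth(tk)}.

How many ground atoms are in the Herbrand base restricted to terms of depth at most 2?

6

First count ground terms of depth ≤ 2.
Let N_k count ground terms of depth at most k. Each non-constant term of depth ≤ k is some function symbol applied to depth-≤(k−1) arguments, giving N_k = 2 + N_{k-1}.
N_0 = 2
N_1 = 2 + 2 = 4
N_2 = 2 + 4 = 6
So |H| = 6.
For each predicate symbol, the number of ground atoms is |H| raised to its arity; summing:
  Parent: 6
Total ground atoms: 6.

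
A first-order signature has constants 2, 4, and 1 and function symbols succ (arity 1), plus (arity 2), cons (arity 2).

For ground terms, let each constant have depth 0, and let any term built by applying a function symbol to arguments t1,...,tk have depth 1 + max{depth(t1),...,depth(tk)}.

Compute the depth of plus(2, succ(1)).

2

depth(succ(1)) = 1 + depth(1) = 1 + 0 = 1
depth(plus(2, succ(1))) = 1 + max(0, 1) = 2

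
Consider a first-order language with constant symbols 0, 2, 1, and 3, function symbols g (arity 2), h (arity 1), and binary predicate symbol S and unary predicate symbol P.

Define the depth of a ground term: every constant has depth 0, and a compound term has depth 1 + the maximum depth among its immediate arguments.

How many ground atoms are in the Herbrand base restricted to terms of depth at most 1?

First count ground terms of depth ≤ 1.
Let N_k = |{terms of depth ≤ k}|. Then N_0 = 4 and N_k = 4 + N_{k-1}^2 + N_{k-1} for k ≥ 1 (one summand per function symbol, arity giving the exponent).
N_0 = 4
N_1 = 4 + 4^2 + 4 = 24
So |H| = 24.
Each predicate of arity r yields |H|^r ground atoms (one per choice of an r-tuple from H):
  S: 24^2 = 576;  P: 24
Total ground atoms: 576 + 24 = 600.

600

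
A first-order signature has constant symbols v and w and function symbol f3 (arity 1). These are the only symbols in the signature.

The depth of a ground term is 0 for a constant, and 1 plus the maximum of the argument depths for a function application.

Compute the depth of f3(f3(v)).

depth(f3(v)) = 1 + depth(v) = 1 + 0 = 1
depth(f3(f3(v))) = 1 + depth(f3(v)) = 1 + 1 = 2

2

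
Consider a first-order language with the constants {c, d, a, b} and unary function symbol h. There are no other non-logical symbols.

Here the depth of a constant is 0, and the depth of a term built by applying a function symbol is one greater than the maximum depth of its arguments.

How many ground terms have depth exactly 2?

4

Let N_k count ground terms of depth at most k. Each non-constant term of depth ≤ k is some function symbol applied to depth-≤(k−1) arguments, giving N_k = 4 + N_{k-1}.
N_0 = 4
N_1 = 4 + 4 = 8
N_2 = 4 + 8 = 12
Terms of depth exactly 2: N_2 − N_1 = 12 − 8 = 4.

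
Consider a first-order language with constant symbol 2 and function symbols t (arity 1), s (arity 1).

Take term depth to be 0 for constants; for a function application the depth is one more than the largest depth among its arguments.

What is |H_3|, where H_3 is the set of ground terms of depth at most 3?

15

Write N_k for the number of ground terms of depth ≤ k. A term of depth ≤ k is either a constant or a function symbol applied to arguments of depth ≤ k−1, so N_k = 1 + N_{k-1} + N_{k-1}.
N_0 = 1
N_1 = 1 + 1 + 1 = 3
N_2 = 1 + 3 + 3 = 7
N_3 = 1 + 7 + 7 = 15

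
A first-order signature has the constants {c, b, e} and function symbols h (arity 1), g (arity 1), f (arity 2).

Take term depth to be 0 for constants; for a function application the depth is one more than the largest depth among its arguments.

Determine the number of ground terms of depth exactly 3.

Count level by level. With function symbols h/1, g/1, f/2, the terms of depth ≤ k are the 3 constants together with each function applied to depth-≤(k−1) tuples, so N_k = 3 + N_{k-1} + N_{k-1} + N_{k-1}^2.
N_0 = 3
N_1 = 3 + 3 + 3 + 3^2 = 18
N_2 = 3 + 18 + 18 + 18^2 = 363
N_3 = 3 + 363 + 363 + 363^2 = 132498
Terms of depth exactly 3: N_3 − N_2 = 132498 − 363 = 132135.

132135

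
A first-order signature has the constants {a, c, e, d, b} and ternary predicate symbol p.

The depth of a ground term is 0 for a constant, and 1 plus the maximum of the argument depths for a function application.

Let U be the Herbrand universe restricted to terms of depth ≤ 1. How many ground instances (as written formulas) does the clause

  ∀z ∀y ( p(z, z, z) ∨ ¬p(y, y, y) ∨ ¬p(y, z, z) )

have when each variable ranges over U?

25

Ground terms of depth ≤ 1:
  With no function symbols every ground term is a constant, so there are exactly 5 ground terms at every depth bound.
  N_0 = 5
  N_1 = 5
  Explicitly: a, c, e, d, b.
So there are 5 ground terms available for substitution.
There are 2 variables to instantiate (z, y), each occurring in at least one literal, so different choices give different ground instances.
Number of ground instances = 5^2 = 25.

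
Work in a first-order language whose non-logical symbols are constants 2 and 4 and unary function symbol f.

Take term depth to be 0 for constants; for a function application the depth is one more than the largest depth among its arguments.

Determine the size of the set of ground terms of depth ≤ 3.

Let N_k = |{terms of depth ≤ k}|. Then N_0 = 2 and N_k = 2 + N_{k-1} for k ≥ 1 (one summand per function symbol, arity giving the exponent).
N_0 = 2
N_1 = 2 + 2 = 4
N_2 = 2 + 4 = 6
N_3 = 2 + 6 = 8

8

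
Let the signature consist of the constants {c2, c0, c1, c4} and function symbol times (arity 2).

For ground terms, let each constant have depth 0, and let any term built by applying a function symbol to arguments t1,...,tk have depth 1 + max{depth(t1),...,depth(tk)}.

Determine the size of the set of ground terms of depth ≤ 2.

Let N_k = |{terms of depth ≤ k}|. Then N_0 = 4 and N_k = 4 + N_{k-1}^2 for k ≥ 1 (one summand per function symbol, arity giving the exponent).
N_0 = 4
N_1 = 4 + 4^2 = 20
N_2 = 4 + 20^2 = 404

404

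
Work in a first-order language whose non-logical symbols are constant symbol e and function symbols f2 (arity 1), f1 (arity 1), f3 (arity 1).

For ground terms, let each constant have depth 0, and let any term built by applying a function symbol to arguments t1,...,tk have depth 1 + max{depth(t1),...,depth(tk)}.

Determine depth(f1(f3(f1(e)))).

3

depth(f1(e)) = 1 + depth(e) = 1 + 0 = 1
depth(f3(f1(e))) = 1 + depth(f1(e)) = 1 + 1 = 2
depth(f1(f3(f1(e)))) = 1 + depth(f3(f1(e))) = 1 + 2 = 3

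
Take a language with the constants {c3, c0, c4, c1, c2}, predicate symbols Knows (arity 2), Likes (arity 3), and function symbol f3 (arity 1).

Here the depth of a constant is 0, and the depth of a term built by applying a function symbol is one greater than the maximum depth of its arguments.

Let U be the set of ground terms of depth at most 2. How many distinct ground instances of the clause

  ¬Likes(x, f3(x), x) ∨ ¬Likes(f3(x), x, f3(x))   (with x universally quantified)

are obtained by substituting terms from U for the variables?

Ground terms of depth ≤ 2:
  Let N_k count ground terms of depth at most k. Each non-constant term of depth ≤ k is some function symbol applied to depth-≤(k−1) arguments, giving N_k = 5 + N_{k-1}.
  N_0 = 5
  N_1 = 5 + 5 = 10
  N_2 = 5 + 10 = 15
So there are 15 ground terms available for substitution.
The body mentions the single quantified variable x; since ground terms form a free algebra, no two substitutions collapse to the same formula.
Number of ground instances = 15.

15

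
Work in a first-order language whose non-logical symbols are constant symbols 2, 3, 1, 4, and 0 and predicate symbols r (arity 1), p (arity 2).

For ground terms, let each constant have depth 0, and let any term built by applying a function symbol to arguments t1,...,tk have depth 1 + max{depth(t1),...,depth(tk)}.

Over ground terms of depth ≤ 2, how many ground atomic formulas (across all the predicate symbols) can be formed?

30

First count ground terms of depth ≤ 2.
With no function symbols every ground term is a constant, so there are exactly 5 ground terms at every depth bound.
N_0 = 5
N_1 = 5
N_2 = 5
Explicitly: 2, 3, 1, 4, 0.
So |H| = 5.
Ground atoms are formed by filling each argument slot of a predicate with a term from H, so an r-ary predicate gives |H|^r atoms:
  r: 5;  p: 5^2 = 25
Total ground atoms: 5 + 25 = 30.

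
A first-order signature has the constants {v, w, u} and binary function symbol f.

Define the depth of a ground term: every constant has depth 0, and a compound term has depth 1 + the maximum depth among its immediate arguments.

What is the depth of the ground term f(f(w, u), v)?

depth(f(w, u)) = 1 + max(0, 0) = 1
depth(f(f(w, u), v)) = 1 + max(1, 0) = 2

2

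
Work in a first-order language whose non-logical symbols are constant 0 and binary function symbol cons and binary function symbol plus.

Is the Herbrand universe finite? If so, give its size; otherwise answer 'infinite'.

The signature has at least one function symbol (cons, arity 2) and at least one constant (0).
Iterating cons gives infinitely many distinct ground terms: 0, cons(0, 0), cons(cons(0, 0), cons(0, 0)), ...
So the Herbrand universe is infinite.

infinite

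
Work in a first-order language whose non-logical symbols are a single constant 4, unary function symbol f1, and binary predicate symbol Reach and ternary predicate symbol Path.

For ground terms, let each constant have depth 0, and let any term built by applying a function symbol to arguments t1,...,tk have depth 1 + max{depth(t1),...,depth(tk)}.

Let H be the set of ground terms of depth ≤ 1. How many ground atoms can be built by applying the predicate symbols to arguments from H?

12

First count ground terms of depth ≤ 1.
If N_k denotes the number of depth-≤k ground terms, the 1 constant gives N_0 = 1, and each function symbol of arity r contributes N_{k-1}^r new terms at level k: N_k = 1 + N_{k-1}.
N_0 = 1
N_1 = 1 + 1 = 2
Explicitly: 4, f1(4).
So |H| = 2.
A ground atom is a predicate applied to a tuple of terms from H, so the count is the sum over predicates of |H|^arity:
  Reach: 2^2 = 4;  Path: 2^3 = 8
Total ground atoms: 4 + 8 = 12.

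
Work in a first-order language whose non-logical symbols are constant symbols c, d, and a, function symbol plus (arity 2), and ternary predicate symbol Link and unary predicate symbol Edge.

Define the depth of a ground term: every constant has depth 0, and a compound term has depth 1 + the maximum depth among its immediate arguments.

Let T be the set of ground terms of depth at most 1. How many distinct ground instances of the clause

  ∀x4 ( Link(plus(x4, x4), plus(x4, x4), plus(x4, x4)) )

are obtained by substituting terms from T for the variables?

Ground terms of depth ≤ 1:
  Write N_k for the number of ground terms of depth ≤ k. A term of depth ≤ k is either a constant or a function symbol applied to arguments of depth ≤ k−1, so N_k = 3 + N_{k-1}^2.
  N_0 = 3
  N_1 = 3 + 3^2 = 12
  Explicitly: c, d, a, plus(c, c), plus(c, d), plus(c, a), plus(d, c), plus(d, d), plus(d, a), plus(a, c), plus(a, d), plus(a, a).
So there are 12 ground terms available for substitution.
The clause has 1 distinct variable (x4), which appears in the body. In the free term algebra distinct substitutions yield syntactically distinct ground instances.
Number of ground instances = 12.

12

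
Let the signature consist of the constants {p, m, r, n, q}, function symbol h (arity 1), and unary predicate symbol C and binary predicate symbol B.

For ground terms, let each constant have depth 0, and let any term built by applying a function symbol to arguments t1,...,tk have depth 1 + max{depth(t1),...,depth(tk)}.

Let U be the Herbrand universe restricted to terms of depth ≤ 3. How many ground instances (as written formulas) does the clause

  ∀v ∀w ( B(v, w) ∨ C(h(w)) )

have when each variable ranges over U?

400

Ground terms of depth ≤ 3:
  Write N_k for the number of ground terms of depth ≤ k. A term of depth ≤ k is either a constant or a function symbol applied to arguments of depth ≤ k−1, so N_k = 5 + N_{k-1}.
  N_0 = 5
  N_1 = 5 + 5 = 10
  N_2 = 5 + 10 = 15
  N_3 = 5 + 15 = 20
So there are 20 ground terms available for substitution.
The clause has 2 distinct variables (v, w), each appearing in the body. In the free term algebra distinct substitutions yield syntactically distinct ground instances.
Number of ground instances = 20^2 = 400.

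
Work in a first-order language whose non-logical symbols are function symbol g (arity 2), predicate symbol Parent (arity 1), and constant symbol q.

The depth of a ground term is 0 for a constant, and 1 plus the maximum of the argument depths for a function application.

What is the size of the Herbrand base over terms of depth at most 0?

First count ground terms of depth ≤ 0.
Count level by level. With function symbols g/2, the terms of depth ≤ k are the 1 constant together with each function applied to depth-≤(k−1) tuples, so N_k = 1 + N_{k-1}^2.
N_0 = 1
So |H| = 1.
For each predicate symbol, the number of ground atoms is |H| raised to its arity; summing:
  Parent: 1
Total ground atoms: 1.

1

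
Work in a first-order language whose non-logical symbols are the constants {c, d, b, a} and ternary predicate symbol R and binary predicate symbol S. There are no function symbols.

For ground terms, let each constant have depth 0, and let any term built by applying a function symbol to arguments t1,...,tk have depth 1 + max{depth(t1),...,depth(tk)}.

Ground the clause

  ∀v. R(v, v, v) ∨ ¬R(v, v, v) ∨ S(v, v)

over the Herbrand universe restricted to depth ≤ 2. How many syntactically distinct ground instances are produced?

4

Ground terms of depth ≤ 2:
  With no function symbols every ground term is a constant, so there are exactly 4 ground terms at every depth bound.
  N_0 = 4
  N_1 = 4
  N_2 = 4
So there are 4 ground terms available for substitution.
There is 1 variable to instantiate (v),  occurring in at least one literal, so different choices give different ground instances.
Number of ground instances = 4.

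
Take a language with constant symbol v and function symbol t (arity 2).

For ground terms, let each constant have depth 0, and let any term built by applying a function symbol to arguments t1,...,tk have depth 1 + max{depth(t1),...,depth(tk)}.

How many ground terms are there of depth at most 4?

677

Write N_k for the number of ground terms of depth ≤ k. A term of depth ≤ k is either a constant or a function symbol applied to arguments of depth ≤ k−1, so N_k = 1 + N_{k-1}^2.
N_0 = 1
N_1 = 1 + 1^2 = 2
N_2 = 1 + 2^2 = 5
N_3 = 1 + 5^2 = 26
N_4 = 1 + 26^2 = 677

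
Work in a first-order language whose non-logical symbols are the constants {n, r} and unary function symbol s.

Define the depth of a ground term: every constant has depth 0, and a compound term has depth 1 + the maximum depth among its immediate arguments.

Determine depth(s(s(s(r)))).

depth(s(r)) = 1 + depth(r) = 1 + 0 = 1
depth(s(s(r))) = 1 + depth(s(r)) = 1 + 1 = 2
depth(s(s(s(r)))) = 1 + depth(s(s(r))) = 1 + 2 = 3

3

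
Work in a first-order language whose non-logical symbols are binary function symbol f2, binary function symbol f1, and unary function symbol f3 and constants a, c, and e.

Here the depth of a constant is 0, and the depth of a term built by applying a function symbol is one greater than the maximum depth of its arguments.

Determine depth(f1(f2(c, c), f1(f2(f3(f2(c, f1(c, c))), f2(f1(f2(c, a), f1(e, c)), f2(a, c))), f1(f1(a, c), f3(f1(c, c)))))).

6

depth(f2(c, c)) = 1 + max(0, 0) = 1
depth(f1(c, c)) = 1 + max(0, 0) = 1
depth(f2(c, f1(c, c))) = 1 + max(0, 1) = 2
depth(f3(f2(c, f1(c, c)))) = 1 + depth(f2(c, f1(c, c))) = 1 + 2 = 3
depth(f2(c, a)) = 1 + max(0, 0) = 1
depth(f1(e, c)) = 1 + max(0, 0) = 1
depth(f1(f2(c, a), f1(e, c))) = 1 + max(1, 1) = 2
depth(f2(a, c)) = 1 + max(0, 0) = 1
depth(f2(f1(f2(c, a), f1(e, c)), f2(a, c))) = 1 + max(2, 1) = 3
depth(f2(f3(f2(c, f1(c, c))), f2(f1(f2(c, a), f1(e, c)), f2(a, c)))) = 1 + max(3, 3) = 4
depth(f1(a, c)) = 1 + max(0, 0) = 1
depth(f3(f1(c, c))) = 1 + depth(f1(c, c)) = 1 + 1 = 2
depth(f1(f1(a, c), f3(f1(c, c)))) = 1 + max(1, 2) = 3
depth(f1(f2(f3(f2(c, f1(c, c))), f2(f1(f2(c, a), f1(e, c)), f2(a, c))), f1(f1(a, c), f3(f1(c, c))))) = 1 + max(4, 3) = 5
depth(f1(f2(c, c), f1(f2(f3(f2(c, f1(c, c))), f2(f1(f2(c, a), f1(e, c)), f2(a, c))), f1(f1(a, c), f3(f1(c, c)))))) = 1 + max(1, 5) = 6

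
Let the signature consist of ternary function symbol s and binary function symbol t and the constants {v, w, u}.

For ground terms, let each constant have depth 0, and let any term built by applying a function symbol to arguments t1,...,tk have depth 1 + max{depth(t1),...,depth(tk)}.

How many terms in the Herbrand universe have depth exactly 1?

36

Write N_k for the number of ground terms of depth ≤ k. A term of depth ≤ k is either a constant or a function symbol applied to arguments of depth ≤ k−1, so N_k = 3 + N_{k-1}^3 + N_{k-1}^2.
N_0 = 3
N_1 = 3 + 3^3 + 3^2 = 39
Terms of depth exactly 1: N_1 − N_0 = 39 − 3 = 36.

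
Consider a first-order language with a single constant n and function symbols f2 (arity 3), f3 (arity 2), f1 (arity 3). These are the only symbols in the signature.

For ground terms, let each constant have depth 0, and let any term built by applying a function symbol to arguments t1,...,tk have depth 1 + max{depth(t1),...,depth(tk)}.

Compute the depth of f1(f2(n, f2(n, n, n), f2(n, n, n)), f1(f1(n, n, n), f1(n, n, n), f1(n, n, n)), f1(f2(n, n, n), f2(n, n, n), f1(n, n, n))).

3

depth(f2(n, n, n)) = 1 + max(0, 0, 0) = 1
depth(f2(n, f2(n, n, n), f2(n, n, n))) = 1 + max(0, 1, 1) = 2
depth(f1(n, n, n)) = 1 + max(0, 0, 0) = 1
depth(f1(f1(n, n, n), f1(n, n, n), f1(n, n, n))) = 1 + max(1, 1, 1) = 2
depth(f1(f2(n, n, n), f2(n, n, n), f1(n, n, n))) = 1 + max(1, 1, 1) = 2
depth(f1(f2(n, f2(n, n, n), f2(n, n, n)), f1(f1(n, n, n), f1(n, n, n), f1(n, n, n)), f1(f2(n, n, n), f2(n, n, n), f1(n, n, n)))) = 1 + max(2, 2, 2) = 3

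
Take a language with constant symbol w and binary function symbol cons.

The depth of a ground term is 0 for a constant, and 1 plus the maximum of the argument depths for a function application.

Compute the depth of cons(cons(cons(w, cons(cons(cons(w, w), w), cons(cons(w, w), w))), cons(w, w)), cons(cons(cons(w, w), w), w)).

depth(cons(w, w)) = 1 + max(0, 0) = 1
depth(cons(cons(w, w), w)) = 1 + max(1, 0) = 2
depth(cons(cons(cons(w, w), w), cons(cons(w, w), w))) = 1 + max(2, 2) = 3
depth(cons(w, cons(cons(cons(w, w), w), cons(cons(w, w), w)))) = 1 + max(0, 3) = 4
depth(cons(cons(w, cons(cons(cons(w, w), w), cons(cons(w, w), w))), cons(w, w))) = 1 + max(4, 1) = 5
depth(cons(cons(cons(w, w), w), w)) = 1 + max(2, 0) = 3
depth(cons(cons(cons(w, cons(cons(cons(w, w), w), cons(cons(w, w), w))), cons(w, w)), cons(cons(cons(w, w), w), w))) = 1 + max(5, 3) = 6

6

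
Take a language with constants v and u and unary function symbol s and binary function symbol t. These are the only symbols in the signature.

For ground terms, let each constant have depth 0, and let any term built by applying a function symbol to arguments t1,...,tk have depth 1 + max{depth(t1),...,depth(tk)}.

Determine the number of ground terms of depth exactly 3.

Count level by level. With function symbols s/1, t/2, the terms of depth ≤ k are the 2 constants together with each function applied to depth-≤(k−1) tuples, so N_k = 2 + N_{k-1} + N_{k-1}^2.
N_0 = 2
N_1 = 2 + 2 + 2^2 = 8
N_2 = 2 + 8 + 8^2 = 74
N_3 = 2 + 74 + 74^2 = 5552
Terms of depth exactly 3: N_3 − N_2 = 5552 − 74 = 5478.

5478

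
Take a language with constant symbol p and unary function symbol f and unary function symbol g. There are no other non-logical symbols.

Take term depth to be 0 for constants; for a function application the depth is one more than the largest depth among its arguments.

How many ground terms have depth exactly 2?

4

If N_k denotes the number of depth-≤k ground terms, the 1 constant gives N_0 = 1, and each function symbol of arity r contributes N_{k-1}^r new terms at level k: N_k = 1 + N_{k-1} + N_{k-1}.
N_0 = 1
N_1 = 1 + 1 + 1 = 3
N_2 = 1 + 3 + 3 = 7
Terms of depth exactly 2: N_2 − N_1 = 7 − 3 = 4.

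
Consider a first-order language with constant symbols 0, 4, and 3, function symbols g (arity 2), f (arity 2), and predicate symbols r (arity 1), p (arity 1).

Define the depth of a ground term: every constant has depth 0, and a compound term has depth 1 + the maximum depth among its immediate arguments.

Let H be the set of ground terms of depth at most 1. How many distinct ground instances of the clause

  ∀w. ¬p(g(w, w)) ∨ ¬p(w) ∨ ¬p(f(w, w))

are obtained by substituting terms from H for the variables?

21

Ground terms of depth ≤ 1:
  Count level by level. With function symbols g/2, f/2, the terms of depth ≤ k are the 3 constants together with each function applied to depth-≤(k−1) tuples, so N_k = 3 + N_{k-1}^2 + N_{k-1}^2.
  N_0 = 3
  N_1 = 3 + 3^2 + 3^2 = 21
So there are 21 ground terms available for substitution.
The body mentions the single quantified variable w; since ground terms form a free algebra, no two substitutions collapse to the same formula.
Number of ground instances = 21.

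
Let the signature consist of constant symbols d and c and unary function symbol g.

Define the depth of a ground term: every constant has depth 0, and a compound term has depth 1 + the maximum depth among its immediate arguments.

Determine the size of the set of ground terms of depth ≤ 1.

If N_k denotes the number of depth-≤k ground terms, the 2 constants give N_0 = 2, and each function symbol of arity r contributes N_{k-1}^r new terms at level k: N_k = 2 + N_{k-1}.
N_0 = 2
N_1 = 2 + 2 = 4
Explicitly: d, c, g(d), g(c).

4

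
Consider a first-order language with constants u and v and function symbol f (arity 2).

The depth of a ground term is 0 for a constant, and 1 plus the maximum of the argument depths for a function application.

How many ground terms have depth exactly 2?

32

Write N_k for the number of ground terms of depth ≤ k. A term of depth ≤ k is either a constant or a function symbol applied to arguments of depth ≤ k−1, so N_k = 2 + N_{k-1}^2.
N_0 = 2
N_1 = 2 + 2^2 = 6
N_2 = 2 + 6^2 = 38
Terms of depth exactly 2: N_2 − N_1 = 38 − 6 = 32.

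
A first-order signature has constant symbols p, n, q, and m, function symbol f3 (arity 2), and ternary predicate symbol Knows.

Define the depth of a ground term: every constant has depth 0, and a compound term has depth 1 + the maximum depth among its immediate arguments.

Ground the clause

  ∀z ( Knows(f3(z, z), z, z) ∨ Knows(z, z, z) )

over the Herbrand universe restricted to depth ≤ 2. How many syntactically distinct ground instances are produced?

404

Ground terms of depth ≤ 2:
  Count level by level. With function symbols f3/2, the terms of depth ≤ k are the 4 constants together with each function applied to depth-≤(k−1) tuples, so N_k = 4 + N_{k-1}^2.
  N_0 = 4
  N_1 = 4 + 4^2 = 20
  N_2 = 4 + 20^2 = 404
So there are 404 ground terms available for substitution.
The variable z ranges independently over the available ground terms, and distinct assignments produce distinct instances.
Number of ground instances = 404.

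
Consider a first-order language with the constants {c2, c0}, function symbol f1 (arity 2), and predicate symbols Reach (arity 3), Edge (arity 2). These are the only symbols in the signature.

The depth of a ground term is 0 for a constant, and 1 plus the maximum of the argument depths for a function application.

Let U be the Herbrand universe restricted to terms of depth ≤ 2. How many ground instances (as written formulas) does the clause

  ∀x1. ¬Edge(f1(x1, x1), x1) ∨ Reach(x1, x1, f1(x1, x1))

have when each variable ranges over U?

Ground terms of depth ≤ 2:
  Write N_k for the number of ground terms of depth ≤ k. A term of depth ≤ k is either a constant or a function symbol applied to arguments of depth ≤ k−1, so N_k = 2 + N_{k-1}^2.
  N_0 = 2
  N_1 = 2 + 2^2 = 6
  N_2 = 2 + 6^2 = 38
So there are 38 ground terms available for substitution.
The body mentions the single quantified variable x1; since ground terms form a free algebra, no two substitutions collapse to the same formula.
Number of ground instances = 38.

38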